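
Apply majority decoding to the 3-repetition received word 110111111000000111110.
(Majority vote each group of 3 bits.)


Groups: 110, 111, 111, 000, 000, 111, 110
Majority votes: 1110011

1110011


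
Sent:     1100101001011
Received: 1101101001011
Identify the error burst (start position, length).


XOR: 0001000000000

Burst at position 3, length 1


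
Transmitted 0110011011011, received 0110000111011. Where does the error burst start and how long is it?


XOR: 0000011100000

Burst at position 5, length 3


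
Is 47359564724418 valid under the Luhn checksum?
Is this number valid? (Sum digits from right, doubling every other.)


Luhn sum = 76
76 mod 10 = 6

Invalid (Luhn sum mod 10 = 6)


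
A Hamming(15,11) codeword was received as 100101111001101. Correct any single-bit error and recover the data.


Syndrome = 11: error at position 11

Data: 00111011101 (corrected bit 11)


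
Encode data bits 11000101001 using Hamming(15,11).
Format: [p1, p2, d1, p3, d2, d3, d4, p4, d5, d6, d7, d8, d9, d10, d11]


Parity bits: p1=1, p2=1, p3=1, p4=1

111110010101001


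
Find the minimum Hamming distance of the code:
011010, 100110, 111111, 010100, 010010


Comparing all pairs, minimum distance: 1
Can detect 0 errors, correct 0 errors

1


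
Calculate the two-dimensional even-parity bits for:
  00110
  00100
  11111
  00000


Row parities: 0110
Column parities: 11101

Row P: 0110, Col P: 11101, Corner: 0


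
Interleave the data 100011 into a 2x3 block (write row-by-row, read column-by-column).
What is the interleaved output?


Matrix:
  100
  011
Read columns: 100101

100101


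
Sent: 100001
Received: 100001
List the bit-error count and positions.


XOR: 000000

0 errors (received matches sent)


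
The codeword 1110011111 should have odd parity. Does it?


Number of 1s: 8

No, parity error (8 ones)


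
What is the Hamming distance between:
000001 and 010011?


XOR: 010010
Count of 1s: 2

2


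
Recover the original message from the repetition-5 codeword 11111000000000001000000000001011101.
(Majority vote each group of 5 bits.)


Groups: 11111, 00000, 00000, 01000, 00000, 00010, 11101
Majority votes: 1000001

1000001


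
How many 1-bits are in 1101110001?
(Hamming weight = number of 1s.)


Counting 1s in 1101110001

6


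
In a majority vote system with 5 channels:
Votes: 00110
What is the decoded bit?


Ones: 2 out of 5
Threshold: 3

0 (2/5 voted 1)


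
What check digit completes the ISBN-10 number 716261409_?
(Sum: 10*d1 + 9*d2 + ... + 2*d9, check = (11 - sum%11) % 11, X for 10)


Weighted sum: 216
216 mod 11 = 7

Check digit: 4


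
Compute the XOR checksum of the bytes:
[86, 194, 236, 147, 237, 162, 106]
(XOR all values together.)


XOR chain: 86 ^ 194 ^ 236 ^ 147 ^ 237 ^ 162 ^ 106 = 206

206


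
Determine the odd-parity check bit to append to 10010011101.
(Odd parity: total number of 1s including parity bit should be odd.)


Number of 1s in data: 6
Parity bit: 1

1


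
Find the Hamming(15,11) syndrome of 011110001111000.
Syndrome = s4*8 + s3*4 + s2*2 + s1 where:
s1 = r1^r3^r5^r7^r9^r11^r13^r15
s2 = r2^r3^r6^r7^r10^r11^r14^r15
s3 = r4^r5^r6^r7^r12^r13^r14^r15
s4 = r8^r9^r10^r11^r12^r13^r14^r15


s1=0, s2=0, s3=1, s4=0

Syndrome = 4 (error at position 4)


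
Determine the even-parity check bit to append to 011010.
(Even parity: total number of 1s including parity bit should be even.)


Number of 1s in data: 3
Parity bit: 1

1


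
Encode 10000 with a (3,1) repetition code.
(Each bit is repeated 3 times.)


Each bit -> 3 copies

111000000000000


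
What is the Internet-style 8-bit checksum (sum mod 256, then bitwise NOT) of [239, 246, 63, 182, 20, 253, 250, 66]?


Sum = 1319 mod 256 = 39
Complement = 216

216


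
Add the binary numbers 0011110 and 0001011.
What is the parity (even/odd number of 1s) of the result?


0011110 = 30
0001011 = 11
Sum = 41 = 101001
1s count = 3

odd parity (3 ones in 101001)


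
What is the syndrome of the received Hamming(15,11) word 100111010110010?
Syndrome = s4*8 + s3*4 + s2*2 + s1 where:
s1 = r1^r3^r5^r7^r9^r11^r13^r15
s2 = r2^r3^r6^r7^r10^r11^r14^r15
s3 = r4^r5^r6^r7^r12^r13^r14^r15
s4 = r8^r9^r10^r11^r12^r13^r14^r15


s1=1, s2=0, s3=0, s4=0

Syndrome = 1 (error at position 1)


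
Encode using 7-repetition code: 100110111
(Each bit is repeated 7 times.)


Each bit -> 7 copies

111111100000000000000111111111111110000000111111111111111111111


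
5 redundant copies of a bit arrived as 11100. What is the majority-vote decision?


Ones: 3 out of 5
Threshold: 3

1 (3/5 voted 1)


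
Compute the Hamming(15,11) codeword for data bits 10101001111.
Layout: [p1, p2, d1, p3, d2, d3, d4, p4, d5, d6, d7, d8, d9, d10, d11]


Parity bits: p1=0, p2=0, p3=1, p4=1

001101011001111


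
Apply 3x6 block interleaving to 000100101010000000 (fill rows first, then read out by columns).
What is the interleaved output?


Matrix:
  000100
  101010
  000000
Read columns: 010000010100010000

010000010100010000


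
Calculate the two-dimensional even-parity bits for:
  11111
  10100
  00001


Row parities: 101
Column parities: 01010

Row P: 101, Col P: 01010, Corner: 0


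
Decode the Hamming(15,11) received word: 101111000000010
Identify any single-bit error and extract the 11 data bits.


Syndrome = 11: error at position 11

Data: 11100010010 (corrected bit 11)


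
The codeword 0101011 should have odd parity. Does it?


Number of 1s: 4

No, parity error (4 ones)


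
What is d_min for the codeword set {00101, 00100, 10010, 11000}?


Comparing all pairs, minimum distance: 1
Can detect 0 errors, correct 0 errors

1


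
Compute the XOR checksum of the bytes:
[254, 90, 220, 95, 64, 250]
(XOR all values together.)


XOR chain: 254 ^ 90 ^ 220 ^ 95 ^ 64 ^ 250 = 157

157


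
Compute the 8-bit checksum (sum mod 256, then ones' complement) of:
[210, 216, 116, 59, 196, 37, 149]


Sum = 983 mod 256 = 215
Complement = 40

40


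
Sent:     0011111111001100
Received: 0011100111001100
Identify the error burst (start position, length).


XOR: 0000011000000000

Burst at position 5, length 2


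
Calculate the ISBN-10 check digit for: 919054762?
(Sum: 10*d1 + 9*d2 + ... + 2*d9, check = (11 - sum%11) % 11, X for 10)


Weighted sum: 271
271 mod 11 = 7

Check digit: 4


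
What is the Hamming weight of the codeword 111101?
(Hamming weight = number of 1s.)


Counting 1s in 111101

5


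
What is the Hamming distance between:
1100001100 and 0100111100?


XOR: 1000110000
Count of 1s: 3

3


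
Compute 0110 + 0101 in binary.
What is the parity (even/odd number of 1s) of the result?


0110 = 6
0101 = 5
Sum = 11 = 1011
1s count = 3

odd parity (3 ones in 1011)


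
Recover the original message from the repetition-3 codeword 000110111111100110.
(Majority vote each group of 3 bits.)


Groups: 000, 110, 111, 111, 100, 110
Majority votes: 011101

011101


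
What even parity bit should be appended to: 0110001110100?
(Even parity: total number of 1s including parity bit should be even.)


Number of 1s in data: 6
Parity bit: 0

0


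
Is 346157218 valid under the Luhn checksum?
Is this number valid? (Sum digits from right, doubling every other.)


Luhn sum = 41
41 mod 10 = 1

Invalid (Luhn sum mod 10 = 1)


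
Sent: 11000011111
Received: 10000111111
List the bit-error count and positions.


XOR: 01000100000

2 error(s) at position(s): 1, 5


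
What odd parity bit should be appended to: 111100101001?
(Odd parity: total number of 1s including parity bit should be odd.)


Number of 1s in data: 7
Parity bit: 0

0


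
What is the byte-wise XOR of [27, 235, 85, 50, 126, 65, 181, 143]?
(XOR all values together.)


XOR chain: 27 ^ 235 ^ 85 ^ 50 ^ 126 ^ 65 ^ 181 ^ 143 = 146

146


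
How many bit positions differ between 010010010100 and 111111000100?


XOR: 101101010000
Count of 1s: 5

5


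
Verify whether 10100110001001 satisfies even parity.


Number of 1s: 6

Yes, parity is correct (6 ones)


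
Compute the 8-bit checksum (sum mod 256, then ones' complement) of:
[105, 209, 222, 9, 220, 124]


Sum = 889 mod 256 = 121
Complement = 134

134


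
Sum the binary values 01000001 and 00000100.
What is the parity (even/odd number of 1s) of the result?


01000001 = 65
00000100 = 4
Sum = 69 = 1000101
1s count = 3

odd parity (3 ones in 1000101)


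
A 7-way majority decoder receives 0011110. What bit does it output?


Ones: 4 out of 7
Threshold: 4

1 (4/7 voted 1)


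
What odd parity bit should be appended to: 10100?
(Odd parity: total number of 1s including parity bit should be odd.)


Number of 1s in data: 2
Parity bit: 1

1


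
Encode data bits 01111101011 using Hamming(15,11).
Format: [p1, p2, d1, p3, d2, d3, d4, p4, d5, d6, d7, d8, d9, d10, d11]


Parity bits: p1=0, p2=1, p3=0, p4=1

010011111101011


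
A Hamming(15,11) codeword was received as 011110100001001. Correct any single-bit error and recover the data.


Syndrome = 4: error at position 4

Data: 11010001001 (corrected bit 4)


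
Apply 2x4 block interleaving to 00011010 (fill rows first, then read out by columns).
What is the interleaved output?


Matrix:
  0001
  1010
Read columns: 01000110

01000110


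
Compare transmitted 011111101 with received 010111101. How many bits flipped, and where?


XOR: 001000000

1 error(s) at position(s): 2


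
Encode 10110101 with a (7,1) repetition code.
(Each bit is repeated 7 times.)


Each bit -> 7 copies

11111110000000111111111111110000000111111100000001111111


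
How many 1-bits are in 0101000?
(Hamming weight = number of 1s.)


Counting 1s in 0101000

2


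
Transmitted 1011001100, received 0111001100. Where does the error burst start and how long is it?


XOR: 1100000000

Burst at position 0, length 2


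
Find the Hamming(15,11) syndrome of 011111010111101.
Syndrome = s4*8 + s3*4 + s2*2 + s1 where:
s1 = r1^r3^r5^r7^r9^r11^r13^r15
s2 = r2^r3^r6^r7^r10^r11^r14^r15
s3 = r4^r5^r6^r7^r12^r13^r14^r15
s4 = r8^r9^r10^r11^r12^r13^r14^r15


s1=1, s2=0, s3=0, s4=0

Syndrome = 1 (error at position 1)


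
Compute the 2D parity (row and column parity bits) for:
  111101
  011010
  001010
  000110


Row parities: 1100
Column parities: 101011

Row P: 1100, Col P: 101011, Corner: 0


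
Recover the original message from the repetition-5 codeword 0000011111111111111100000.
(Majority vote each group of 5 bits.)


Groups: 00000, 11111, 11111, 11111, 00000
Majority votes: 01110

01110


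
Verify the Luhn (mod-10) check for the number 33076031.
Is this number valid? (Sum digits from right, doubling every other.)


Luhn sum = 26
26 mod 10 = 6

Invalid (Luhn sum mod 10 = 6)


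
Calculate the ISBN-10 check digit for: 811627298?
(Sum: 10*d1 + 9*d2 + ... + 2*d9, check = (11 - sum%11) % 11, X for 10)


Weighted sum: 237
237 mod 11 = 6

Check digit: 5


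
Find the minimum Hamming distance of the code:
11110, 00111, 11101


Comparing all pairs, minimum distance: 2
Can detect 1 errors, correct 0 errors

2


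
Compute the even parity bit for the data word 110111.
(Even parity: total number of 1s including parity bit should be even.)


Number of 1s in data: 5
Parity bit: 1

1


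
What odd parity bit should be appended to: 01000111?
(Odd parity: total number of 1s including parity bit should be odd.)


Number of 1s in data: 4
Parity bit: 1

1


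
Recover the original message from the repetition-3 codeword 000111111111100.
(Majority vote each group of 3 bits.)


Groups: 000, 111, 111, 111, 100
Majority votes: 01110

01110


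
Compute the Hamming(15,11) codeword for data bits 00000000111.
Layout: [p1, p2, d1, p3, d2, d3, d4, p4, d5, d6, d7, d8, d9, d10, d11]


Parity bits: p1=0, p2=0, p3=1, p4=1

000100010000111


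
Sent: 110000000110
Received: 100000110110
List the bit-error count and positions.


XOR: 010000110000

3 error(s) at position(s): 1, 6, 7


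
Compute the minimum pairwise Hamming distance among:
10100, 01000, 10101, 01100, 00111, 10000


Comparing all pairs, minimum distance: 1
Can detect 0 errors, correct 0 errors

1


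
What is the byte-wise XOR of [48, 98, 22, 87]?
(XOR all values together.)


XOR chain: 48 ^ 98 ^ 22 ^ 87 = 19

19


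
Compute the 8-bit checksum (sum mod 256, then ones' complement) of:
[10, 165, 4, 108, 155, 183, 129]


Sum = 754 mod 256 = 242
Complement = 13

13


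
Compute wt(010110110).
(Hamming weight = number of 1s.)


Counting 1s in 010110110

5


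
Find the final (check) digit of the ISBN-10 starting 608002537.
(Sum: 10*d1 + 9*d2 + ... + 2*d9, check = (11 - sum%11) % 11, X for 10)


Weighted sum: 177
177 mod 11 = 1

Check digit: X


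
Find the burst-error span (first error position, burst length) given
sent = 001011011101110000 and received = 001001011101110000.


XOR: 000010000000000000

Burst at position 4, length 1


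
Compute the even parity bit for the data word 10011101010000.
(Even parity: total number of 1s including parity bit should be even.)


Number of 1s in data: 6
Parity bit: 0

0


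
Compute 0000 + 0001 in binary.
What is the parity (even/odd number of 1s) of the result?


0000 = 0
0001 = 1
Sum = 1 = 1
1s count = 1

odd parity (1 ones in 1)


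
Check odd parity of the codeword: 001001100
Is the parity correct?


Number of 1s: 3

Yes, parity is correct (3 ones)


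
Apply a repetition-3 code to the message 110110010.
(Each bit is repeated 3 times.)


Each bit -> 3 copies

111111000111111000000111000


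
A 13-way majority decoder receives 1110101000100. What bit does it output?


Ones: 6 out of 13
Threshold: 7

0 (6/13 voted 1)


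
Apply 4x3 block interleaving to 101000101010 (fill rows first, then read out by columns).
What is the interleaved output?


Matrix:
  101
  000
  101
  010
Read columns: 101000011010

101000011010


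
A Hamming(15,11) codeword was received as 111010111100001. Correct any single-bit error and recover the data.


Syndrome = 6: error at position 6

Data: 11111100001 (corrected bit 6)


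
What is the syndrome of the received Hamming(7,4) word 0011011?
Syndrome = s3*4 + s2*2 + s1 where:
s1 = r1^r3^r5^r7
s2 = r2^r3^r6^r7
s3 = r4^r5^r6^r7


s1=0, s2=1, s3=1

Syndrome = 6 (error at position 6)


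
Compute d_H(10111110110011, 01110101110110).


XOR: 11001011000101
Count of 1s: 7

7


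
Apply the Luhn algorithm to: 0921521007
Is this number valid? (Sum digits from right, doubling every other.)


Luhn sum = 26
26 mod 10 = 6

Invalid (Luhn sum mod 10 = 6)


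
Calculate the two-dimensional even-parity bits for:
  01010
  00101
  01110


Row parities: 001
Column parities: 00001

Row P: 001, Col P: 00001, Corner: 1


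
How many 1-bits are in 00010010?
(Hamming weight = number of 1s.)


Counting 1s in 00010010

2


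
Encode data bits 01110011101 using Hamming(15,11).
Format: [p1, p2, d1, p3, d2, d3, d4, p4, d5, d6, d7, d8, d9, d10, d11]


Parity bits: p1=1, p2=0, p3=0, p4=0

100011100011101


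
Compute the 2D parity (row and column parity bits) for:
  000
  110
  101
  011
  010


Row parities: 00001
Column parities: 010

Row P: 00001, Col P: 010, Corner: 1


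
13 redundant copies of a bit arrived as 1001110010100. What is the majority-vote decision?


Ones: 6 out of 13
Threshold: 7

0 (6/13 voted 1)


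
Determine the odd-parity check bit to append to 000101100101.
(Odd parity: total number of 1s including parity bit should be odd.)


Number of 1s in data: 5
Parity bit: 0

0


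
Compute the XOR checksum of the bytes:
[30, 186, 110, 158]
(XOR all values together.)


XOR chain: 30 ^ 186 ^ 110 ^ 158 = 84

84


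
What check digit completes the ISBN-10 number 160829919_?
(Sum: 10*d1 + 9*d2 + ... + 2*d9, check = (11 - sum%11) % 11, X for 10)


Weighted sum: 234
234 mod 11 = 3

Check digit: 8


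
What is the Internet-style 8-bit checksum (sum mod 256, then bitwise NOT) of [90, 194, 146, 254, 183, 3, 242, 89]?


Sum = 1201 mod 256 = 177
Complement = 78

78


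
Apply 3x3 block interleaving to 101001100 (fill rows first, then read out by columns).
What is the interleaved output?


Matrix:
  101
  001
  100
Read columns: 101000110

101000110


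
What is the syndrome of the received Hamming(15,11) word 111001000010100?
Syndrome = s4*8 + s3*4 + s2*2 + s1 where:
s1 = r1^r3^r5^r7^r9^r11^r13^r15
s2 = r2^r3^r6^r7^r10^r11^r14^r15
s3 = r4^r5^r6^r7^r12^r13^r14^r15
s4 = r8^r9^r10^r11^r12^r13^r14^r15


s1=0, s2=0, s3=0, s4=0

Syndrome = 0 (no error)


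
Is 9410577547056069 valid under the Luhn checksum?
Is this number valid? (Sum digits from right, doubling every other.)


Luhn sum = 68
68 mod 10 = 8

Invalid (Luhn sum mod 10 = 8)


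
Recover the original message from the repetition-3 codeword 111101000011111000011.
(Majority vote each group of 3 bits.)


Groups: 111, 101, 000, 011, 111, 000, 011
Majority votes: 1101101

1101101


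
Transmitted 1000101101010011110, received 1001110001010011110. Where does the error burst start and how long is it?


XOR: 0001011100000000000

Burst at position 3, length 5


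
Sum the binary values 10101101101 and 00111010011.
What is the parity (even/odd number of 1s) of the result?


10101101101 = 1389
00111010011 = 467
Sum = 1856 = 11101000000
1s count = 4

even parity (4 ones in 11101000000)


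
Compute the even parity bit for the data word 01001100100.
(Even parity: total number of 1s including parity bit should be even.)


Number of 1s in data: 4
Parity bit: 0

0


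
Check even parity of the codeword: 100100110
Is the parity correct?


Number of 1s: 4

Yes, parity is correct (4 ones)


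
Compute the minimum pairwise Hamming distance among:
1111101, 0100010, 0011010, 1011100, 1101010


Comparing all pairs, minimum distance: 2
Can detect 1 errors, correct 0 errors

2


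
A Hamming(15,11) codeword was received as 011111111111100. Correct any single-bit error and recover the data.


Syndrome = 0: no error detected

Data: 11111111100 (no errors)


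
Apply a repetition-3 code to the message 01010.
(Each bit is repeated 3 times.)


Each bit -> 3 copies

000111000111000


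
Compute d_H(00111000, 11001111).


XOR: 11110111
Count of 1s: 7

7


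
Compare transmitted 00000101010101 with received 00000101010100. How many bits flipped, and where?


XOR: 00000000000001

1 error(s) at position(s): 13


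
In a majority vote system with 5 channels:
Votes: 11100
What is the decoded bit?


Ones: 3 out of 5
Threshold: 3

1 (3/5 voted 1)


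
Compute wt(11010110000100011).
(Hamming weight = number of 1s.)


Counting 1s in 11010110000100011

8


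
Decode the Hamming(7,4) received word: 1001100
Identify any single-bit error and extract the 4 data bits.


Syndrome = 0: no error detected

Data: 0100 (no errors)


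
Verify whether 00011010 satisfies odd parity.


Number of 1s: 3

Yes, parity is correct (3 ones)


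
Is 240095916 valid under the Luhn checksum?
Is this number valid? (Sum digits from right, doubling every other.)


Luhn sum = 37
37 mod 10 = 7

Invalid (Luhn sum mod 10 = 7)


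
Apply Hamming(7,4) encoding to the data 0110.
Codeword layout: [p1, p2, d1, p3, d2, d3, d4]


Parity bits: p1=1, p2=1, p3=0

1100110


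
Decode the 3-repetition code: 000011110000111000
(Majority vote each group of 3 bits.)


Groups: 000, 011, 110, 000, 111, 000
Majority votes: 011010

011010


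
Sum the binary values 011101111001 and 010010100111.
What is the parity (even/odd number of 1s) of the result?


011101111001 = 1913
010010100111 = 1191
Sum = 3104 = 110000100000
1s count = 3

odd parity (3 ones in 110000100000)


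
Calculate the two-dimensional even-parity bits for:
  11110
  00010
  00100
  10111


Row parities: 0110
Column parities: 01111

Row P: 0110, Col P: 01111, Corner: 0


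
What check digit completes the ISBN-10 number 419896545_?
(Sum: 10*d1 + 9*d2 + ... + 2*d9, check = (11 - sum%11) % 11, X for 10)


Weighted sum: 303
303 mod 11 = 6

Check digit: 5


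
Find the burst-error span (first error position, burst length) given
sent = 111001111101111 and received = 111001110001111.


XOR: 000000001100000

Burst at position 8, length 2


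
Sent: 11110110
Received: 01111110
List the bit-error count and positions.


XOR: 10001000

2 error(s) at position(s): 0, 4


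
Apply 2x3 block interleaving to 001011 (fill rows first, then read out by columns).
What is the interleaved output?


Matrix:
  001
  011
Read columns: 000111

000111


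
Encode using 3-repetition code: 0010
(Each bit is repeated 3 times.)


Each bit -> 3 copies

000000111000


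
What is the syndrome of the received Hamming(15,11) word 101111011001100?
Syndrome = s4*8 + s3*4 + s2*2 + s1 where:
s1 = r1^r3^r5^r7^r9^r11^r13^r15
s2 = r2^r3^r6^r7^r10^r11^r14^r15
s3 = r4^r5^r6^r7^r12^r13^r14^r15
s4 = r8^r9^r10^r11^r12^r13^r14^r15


s1=1, s2=0, s3=1, s4=0

Syndrome = 5 (error at position 5)


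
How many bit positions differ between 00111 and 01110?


XOR: 01001
Count of 1s: 2

2


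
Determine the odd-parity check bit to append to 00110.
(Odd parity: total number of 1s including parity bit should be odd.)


Number of 1s in data: 2
Parity bit: 1

1


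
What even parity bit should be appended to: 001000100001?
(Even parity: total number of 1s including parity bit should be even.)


Number of 1s in data: 3
Parity bit: 1

1


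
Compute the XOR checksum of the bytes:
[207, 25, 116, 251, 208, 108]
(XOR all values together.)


XOR chain: 207 ^ 25 ^ 116 ^ 251 ^ 208 ^ 108 = 229

229


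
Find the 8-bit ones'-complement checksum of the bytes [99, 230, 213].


Sum = 542 mod 256 = 30
Complement = 225

225


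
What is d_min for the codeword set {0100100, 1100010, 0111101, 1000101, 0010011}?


Comparing all pairs, minimum distance: 3
Can detect 2 errors, correct 1 errors

3


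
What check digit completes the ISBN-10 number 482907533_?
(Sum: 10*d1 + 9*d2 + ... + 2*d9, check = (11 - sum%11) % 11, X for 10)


Weighted sum: 261
261 mod 11 = 8

Check digit: 3


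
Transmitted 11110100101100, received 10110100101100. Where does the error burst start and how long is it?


XOR: 01000000000000

Burst at position 1, length 1


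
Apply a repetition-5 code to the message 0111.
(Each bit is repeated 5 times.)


Each bit -> 5 copies

00000111111111111111


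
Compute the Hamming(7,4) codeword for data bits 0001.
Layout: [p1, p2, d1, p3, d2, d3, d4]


Parity bits: p1=1, p2=1, p3=1

1101001


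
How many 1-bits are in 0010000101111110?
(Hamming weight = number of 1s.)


Counting 1s in 0010000101111110

8


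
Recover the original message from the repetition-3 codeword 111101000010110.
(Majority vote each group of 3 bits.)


Groups: 111, 101, 000, 010, 110
Majority votes: 11001

11001


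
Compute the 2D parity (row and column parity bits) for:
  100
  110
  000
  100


Row parities: 1001
Column parities: 110

Row P: 1001, Col P: 110, Corner: 0


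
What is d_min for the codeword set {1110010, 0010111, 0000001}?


Comparing all pairs, minimum distance: 3
Can detect 2 errors, correct 1 errors

3


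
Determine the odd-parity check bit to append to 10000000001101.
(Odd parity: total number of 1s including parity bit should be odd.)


Number of 1s in data: 4
Parity bit: 1

1


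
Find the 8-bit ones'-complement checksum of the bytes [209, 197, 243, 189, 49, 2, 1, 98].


Sum = 988 mod 256 = 220
Complement = 35

35


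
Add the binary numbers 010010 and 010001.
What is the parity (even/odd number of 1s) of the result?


010010 = 18
010001 = 17
Sum = 35 = 100011
1s count = 3

odd parity (3 ones in 100011)


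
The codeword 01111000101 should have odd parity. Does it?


Number of 1s: 6

No, parity error (6 ones)


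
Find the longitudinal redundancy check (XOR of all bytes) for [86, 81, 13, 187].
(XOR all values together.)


XOR chain: 86 ^ 81 ^ 13 ^ 187 = 177

177


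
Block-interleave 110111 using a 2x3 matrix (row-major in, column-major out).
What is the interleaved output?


Matrix:
  110
  111
Read columns: 111101

111101


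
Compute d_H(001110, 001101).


XOR: 000011
Count of 1s: 2

2


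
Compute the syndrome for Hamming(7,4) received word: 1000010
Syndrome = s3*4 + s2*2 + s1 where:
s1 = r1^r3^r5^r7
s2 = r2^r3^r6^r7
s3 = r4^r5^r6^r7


s1=1, s2=1, s3=1

Syndrome = 7 (error at position 7)


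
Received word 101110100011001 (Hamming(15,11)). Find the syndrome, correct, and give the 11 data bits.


Syndrome = 12: error at position 12

Data: 11010010001 (corrected bit 12)


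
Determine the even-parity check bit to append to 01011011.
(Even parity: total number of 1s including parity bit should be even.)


Number of 1s in data: 5
Parity bit: 1

1


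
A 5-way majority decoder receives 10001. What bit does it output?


Ones: 2 out of 5
Threshold: 3

0 (2/5 voted 1)


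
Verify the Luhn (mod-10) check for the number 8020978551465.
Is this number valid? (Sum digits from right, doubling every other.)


Luhn sum = 52
52 mod 10 = 2

Invalid (Luhn sum mod 10 = 2)


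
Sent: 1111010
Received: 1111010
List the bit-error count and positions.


XOR: 0000000

0 errors (received matches sent)


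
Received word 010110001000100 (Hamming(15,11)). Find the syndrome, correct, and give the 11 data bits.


Syndrome = 7: error at position 7

Data: 01011000100 (corrected bit 7)


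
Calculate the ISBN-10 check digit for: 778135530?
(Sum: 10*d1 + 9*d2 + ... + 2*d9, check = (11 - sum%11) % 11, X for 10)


Weighted sum: 276
276 mod 11 = 1

Check digit: X


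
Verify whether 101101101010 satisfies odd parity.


Number of 1s: 7

Yes, parity is correct (7 ones)


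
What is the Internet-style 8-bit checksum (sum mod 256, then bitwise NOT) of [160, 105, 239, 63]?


Sum = 567 mod 256 = 55
Complement = 200

200


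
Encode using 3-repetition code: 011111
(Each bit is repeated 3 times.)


Each bit -> 3 copies

000111111111111111


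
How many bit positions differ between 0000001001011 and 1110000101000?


XOR: 1110001100011
Count of 1s: 7

7


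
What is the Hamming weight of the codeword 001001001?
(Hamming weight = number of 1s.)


Counting 1s in 001001001

3


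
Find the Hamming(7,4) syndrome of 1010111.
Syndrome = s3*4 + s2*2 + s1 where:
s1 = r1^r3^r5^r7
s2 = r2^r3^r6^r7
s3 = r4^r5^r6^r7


s1=0, s2=1, s3=1

Syndrome = 6 (error at position 6)


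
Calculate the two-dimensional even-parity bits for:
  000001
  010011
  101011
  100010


Row parities: 1100
Column parities: 011011

Row P: 1100, Col P: 011011, Corner: 0


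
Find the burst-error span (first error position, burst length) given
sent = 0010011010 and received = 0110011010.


XOR: 0100000000

Burst at position 1, length 1


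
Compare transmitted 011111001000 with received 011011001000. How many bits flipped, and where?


XOR: 000100000000

1 error(s) at position(s): 3


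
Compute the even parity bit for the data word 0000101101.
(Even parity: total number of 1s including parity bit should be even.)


Number of 1s in data: 4
Parity bit: 0

0


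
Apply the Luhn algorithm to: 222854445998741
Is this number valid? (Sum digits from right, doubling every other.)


Luhn sum = 86
86 mod 10 = 6

Invalid (Luhn sum mod 10 = 6)


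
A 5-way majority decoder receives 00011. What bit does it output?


Ones: 2 out of 5
Threshold: 3

0 (2/5 voted 1)


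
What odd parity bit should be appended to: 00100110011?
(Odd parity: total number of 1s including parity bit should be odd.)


Number of 1s in data: 5
Parity bit: 0

0


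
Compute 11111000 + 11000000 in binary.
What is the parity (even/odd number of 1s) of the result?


11111000 = 248
11000000 = 192
Sum = 440 = 110111000
1s count = 5

odd parity (5 ones in 110111000)


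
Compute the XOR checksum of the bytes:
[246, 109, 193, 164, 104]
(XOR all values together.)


XOR chain: 246 ^ 109 ^ 193 ^ 164 ^ 104 = 150

150


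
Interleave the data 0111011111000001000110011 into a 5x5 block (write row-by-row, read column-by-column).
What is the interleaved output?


Matrix:
  01110
  11111
  00000
  10001
  10011
Read columns: 0101111000110001100101011

0101111000110001100101011


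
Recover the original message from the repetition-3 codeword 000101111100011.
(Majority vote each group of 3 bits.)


Groups: 000, 101, 111, 100, 011
Majority votes: 01101

01101


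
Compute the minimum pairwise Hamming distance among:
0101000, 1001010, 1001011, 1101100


Comparing all pairs, minimum distance: 1
Can detect 0 errors, correct 0 errors

1


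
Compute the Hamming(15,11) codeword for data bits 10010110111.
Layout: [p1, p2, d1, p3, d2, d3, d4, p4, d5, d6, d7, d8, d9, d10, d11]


Parity bits: p1=1, p2=0, p3=0, p4=1

101000110110111


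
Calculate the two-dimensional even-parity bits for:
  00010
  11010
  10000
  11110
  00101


Row parities: 11100
Column parities: 10011

Row P: 11100, Col P: 10011, Corner: 1


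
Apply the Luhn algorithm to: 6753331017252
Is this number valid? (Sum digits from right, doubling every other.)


Luhn sum = 43
43 mod 10 = 3

Invalid (Luhn sum mod 10 = 3)


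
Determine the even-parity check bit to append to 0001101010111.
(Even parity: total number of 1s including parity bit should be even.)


Number of 1s in data: 7
Parity bit: 1

1


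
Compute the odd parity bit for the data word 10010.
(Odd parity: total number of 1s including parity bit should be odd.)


Number of 1s in data: 2
Parity bit: 1

1


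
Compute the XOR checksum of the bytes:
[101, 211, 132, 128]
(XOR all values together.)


XOR chain: 101 ^ 211 ^ 132 ^ 128 = 178

178


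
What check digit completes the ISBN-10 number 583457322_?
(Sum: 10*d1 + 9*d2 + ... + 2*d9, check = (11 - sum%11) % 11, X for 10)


Weighted sum: 261
261 mod 11 = 8

Check digit: 3


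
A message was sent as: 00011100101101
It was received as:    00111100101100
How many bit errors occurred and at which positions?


XOR: 00100000000001

2 error(s) at position(s): 2, 13


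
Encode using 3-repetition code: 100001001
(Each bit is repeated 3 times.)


Each bit -> 3 copies

111000000000000111000000111


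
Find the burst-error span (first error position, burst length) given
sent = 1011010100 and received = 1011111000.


XOR: 0000101100

Burst at position 4, length 4


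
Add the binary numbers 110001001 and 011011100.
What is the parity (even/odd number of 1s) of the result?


110001001 = 393
011011100 = 220
Sum = 613 = 1001100101
1s count = 5

odd parity (5 ones in 1001100101)


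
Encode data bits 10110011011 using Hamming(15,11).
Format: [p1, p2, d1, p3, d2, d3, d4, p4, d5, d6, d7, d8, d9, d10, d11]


Parity bits: p1=0, p2=0, p3=1, p4=0

001101100011011


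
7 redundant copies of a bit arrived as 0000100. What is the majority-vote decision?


Ones: 1 out of 7
Threshold: 4

0 (1/7 voted 1)


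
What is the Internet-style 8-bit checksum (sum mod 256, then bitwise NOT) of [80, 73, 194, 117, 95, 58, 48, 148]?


Sum = 813 mod 256 = 45
Complement = 210

210


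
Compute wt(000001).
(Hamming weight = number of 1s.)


Counting 1s in 000001

1


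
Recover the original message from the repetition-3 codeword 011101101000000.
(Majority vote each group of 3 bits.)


Groups: 011, 101, 101, 000, 000
Majority votes: 11100

11100


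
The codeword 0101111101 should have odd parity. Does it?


Number of 1s: 7

Yes, parity is correct (7 ones)


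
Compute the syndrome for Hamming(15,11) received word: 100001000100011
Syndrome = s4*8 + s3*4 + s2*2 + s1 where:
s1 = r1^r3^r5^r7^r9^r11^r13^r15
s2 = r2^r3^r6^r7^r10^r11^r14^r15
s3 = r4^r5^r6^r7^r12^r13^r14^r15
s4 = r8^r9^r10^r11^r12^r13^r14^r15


s1=0, s2=0, s3=1, s4=1

Syndrome = 12 (error at position 12)


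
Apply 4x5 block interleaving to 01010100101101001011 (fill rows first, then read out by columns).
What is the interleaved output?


Matrix:
  01010
  10010
  11010
  01011
Read columns: 01101011000011110001

01101011000011110001


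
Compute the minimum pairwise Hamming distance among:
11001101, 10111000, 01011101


Comparing all pairs, minimum distance: 2
Can detect 1 errors, correct 0 errors

2


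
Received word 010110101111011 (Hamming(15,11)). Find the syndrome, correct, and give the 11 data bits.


Syndrome = 1: error at position 1

Data: 01011111011 (corrected bit 1)


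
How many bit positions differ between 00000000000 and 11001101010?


XOR: 11001101010
Count of 1s: 6

6


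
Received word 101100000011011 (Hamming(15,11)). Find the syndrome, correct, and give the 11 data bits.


Syndrome = 0: no error detected

Data: 10000011011 (no errors)


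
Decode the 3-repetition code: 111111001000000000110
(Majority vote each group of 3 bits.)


Groups: 111, 111, 001, 000, 000, 000, 110
Majority votes: 1100001

1100001


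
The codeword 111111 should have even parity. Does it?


Number of 1s: 6

Yes, parity is correct (6 ones)


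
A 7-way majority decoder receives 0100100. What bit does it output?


Ones: 2 out of 7
Threshold: 4

0 (2/7 voted 1)


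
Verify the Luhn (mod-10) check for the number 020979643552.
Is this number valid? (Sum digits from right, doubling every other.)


Luhn sum = 46
46 mod 10 = 6

Invalid (Luhn sum mod 10 = 6)


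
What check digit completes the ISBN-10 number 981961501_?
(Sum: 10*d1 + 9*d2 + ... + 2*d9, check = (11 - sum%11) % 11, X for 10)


Weighted sum: 296
296 mod 11 = 10

Check digit: 1


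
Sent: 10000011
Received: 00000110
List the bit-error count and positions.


XOR: 10000101

3 error(s) at position(s): 0, 5, 7


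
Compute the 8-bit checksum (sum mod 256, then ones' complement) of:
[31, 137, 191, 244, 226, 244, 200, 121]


Sum = 1394 mod 256 = 114
Complement = 141

141


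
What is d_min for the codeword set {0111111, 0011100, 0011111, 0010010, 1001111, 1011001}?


Comparing all pairs, minimum distance: 1
Can detect 0 errors, correct 0 errors

1


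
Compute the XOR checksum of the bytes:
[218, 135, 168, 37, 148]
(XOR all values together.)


XOR chain: 218 ^ 135 ^ 168 ^ 37 ^ 148 = 68

68


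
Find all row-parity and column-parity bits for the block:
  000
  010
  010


Row parities: 011
Column parities: 000

Row P: 011, Col P: 000, Corner: 0


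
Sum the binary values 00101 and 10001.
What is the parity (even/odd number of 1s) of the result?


00101 = 5
10001 = 17
Sum = 22 = 10110
1s count = 3

odd parity (3 ones in 10110)


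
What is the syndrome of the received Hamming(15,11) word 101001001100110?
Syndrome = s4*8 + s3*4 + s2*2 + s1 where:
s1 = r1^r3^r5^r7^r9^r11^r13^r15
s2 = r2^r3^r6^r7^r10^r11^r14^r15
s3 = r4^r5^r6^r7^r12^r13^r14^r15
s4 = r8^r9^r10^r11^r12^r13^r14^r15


s1=0, s2=0, s3=1, s4=0

Syndrome = 4 (error at position 4)


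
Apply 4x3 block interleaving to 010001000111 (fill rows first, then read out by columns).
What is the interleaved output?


Matrix:
  010
  001
  000
  111
Read columns: 000110010101

000110010101


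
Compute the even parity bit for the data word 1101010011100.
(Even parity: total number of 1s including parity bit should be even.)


Number of 1s in data: 7
Parity bit: 1

1


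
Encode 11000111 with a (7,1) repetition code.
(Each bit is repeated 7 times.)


Each bit -> 7 copies

11111111111111000000000000000000000111111111111111111111


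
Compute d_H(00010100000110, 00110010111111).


XOR: 00100110111001
Count of 1s: 7

7


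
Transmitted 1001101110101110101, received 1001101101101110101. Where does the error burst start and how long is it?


XOR: 0000000011000000000

Burst at position 8, length 2


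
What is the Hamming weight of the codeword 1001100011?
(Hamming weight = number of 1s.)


Counting 1s in 1001100011

5


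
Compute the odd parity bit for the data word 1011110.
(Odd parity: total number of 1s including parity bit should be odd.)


Number of 1s in data: 5
Parity bit: 0

0


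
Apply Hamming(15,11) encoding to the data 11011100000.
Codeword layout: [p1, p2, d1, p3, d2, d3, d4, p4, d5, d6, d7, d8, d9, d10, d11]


Parity bits: p1=0, p2=1, p3=0, p4=0

011010101100000


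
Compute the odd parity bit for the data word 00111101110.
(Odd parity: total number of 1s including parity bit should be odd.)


Number of 1s in data: 7
Parity bit: 0

0


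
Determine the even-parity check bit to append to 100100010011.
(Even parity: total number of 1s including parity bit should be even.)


Number of 1s in data: 5
Parity bit: 1

1


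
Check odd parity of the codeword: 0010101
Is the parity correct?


Number of 1s: 3

Yes, parity is correct (3 ones)


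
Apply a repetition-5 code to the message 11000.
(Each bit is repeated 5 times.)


Each bit -> 5 copies

1111111111000000000000000


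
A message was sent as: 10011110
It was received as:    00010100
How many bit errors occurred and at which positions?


XOR: 10001010

3 error(s) at position(s): 0, 4, 6


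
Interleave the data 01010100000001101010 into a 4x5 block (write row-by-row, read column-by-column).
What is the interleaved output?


Matrix:
  01010
  10000
  00011
  01010
Read columns: 01001001000010110010

01001001000010110010


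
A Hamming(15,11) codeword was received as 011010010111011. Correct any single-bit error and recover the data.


Syndrome = 0: no error detected

Data: 11000111011 (no errors)


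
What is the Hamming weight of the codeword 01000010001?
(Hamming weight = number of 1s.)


Counting 1s in 01000010001

3


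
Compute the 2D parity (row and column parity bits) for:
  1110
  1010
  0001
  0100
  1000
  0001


Row parities: 101111
Column parities: 1000

Row P: 101111, Col P: 1000, Corner: 1


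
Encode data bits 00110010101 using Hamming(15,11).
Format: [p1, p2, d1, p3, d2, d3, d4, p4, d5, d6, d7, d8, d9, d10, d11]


Parity bits: p1=0, p2=0, p3=0, p4=1

000001110010101


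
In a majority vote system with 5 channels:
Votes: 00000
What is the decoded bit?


Ones: 0 out of 5
Threshold: 3

0 (0/5 voted 1)


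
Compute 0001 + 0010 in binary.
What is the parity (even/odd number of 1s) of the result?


0001 = 1
0010 = 2
Sum = 3 = 11
1s count = 2

even parity (2 ones in 11)


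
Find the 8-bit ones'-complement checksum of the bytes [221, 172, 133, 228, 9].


Sum = 763 mod 256 = 251
Complement = 4

4


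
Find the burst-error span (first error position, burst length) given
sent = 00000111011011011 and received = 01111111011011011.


XOR: 01111000000000000

Burst at position 1, length 4


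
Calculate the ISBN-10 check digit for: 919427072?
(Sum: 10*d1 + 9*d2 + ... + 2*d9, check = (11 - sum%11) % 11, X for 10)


Weighted sum: 271
271 mod 11 = 7

Check digit: 4


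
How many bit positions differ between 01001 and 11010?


XOR: 10011
Count of 1s: 3

3


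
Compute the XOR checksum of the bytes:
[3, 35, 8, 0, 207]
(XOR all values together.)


XOR chain: 3 ^ 35 ^ 8 ^ 0 ^ 207 = 231

231


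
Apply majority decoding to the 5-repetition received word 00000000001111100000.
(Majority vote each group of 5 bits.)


Groups: 00000, 00000, 11111, 00000
Majority votes: 0010

0010
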